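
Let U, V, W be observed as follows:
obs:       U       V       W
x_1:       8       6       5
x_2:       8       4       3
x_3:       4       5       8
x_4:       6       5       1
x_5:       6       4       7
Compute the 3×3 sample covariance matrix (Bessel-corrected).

Step 1 — column means:
  mean(U) = (8 + 8 + 4 + 6 + 6) / 5 = 32/5 = 6.4
  mean(V) = (6 + 4 + 5 + 5 + 4) / 5 = 24/5 = 4.8
  mean(W) = (5 + 3 + 8 + 1 + 7) / 5 = 24/5 = 4.8

Step 2 — sample covariance S[i,j] = (1/(n-1)) · Σ_k (x_{k,i} - mean_i) · (x_{k,j} - mean_j), with n-1 = 4.
  S[U,U] = ((1.6)·(1.6) + (1.6)·(1.6) + (-2.4)·(-2.4) + (-0.4)·(-0.4) + (-0.4)·(-0.4)) / 4 = 11.2/4 = 2.8
  S[U,V] = ((1.6)·(1.2) + (1.6)·(-0.8) + (-2.4)·(0.2) + (-0.4)·(0.2) + (-0.4)·(-0.8)) / 4 = 0.4/4 = 0.1
  S[U,W] = ((1.6)·(0.2) + (1.6)·(-1.8) + (-2.4)·(3.2) + (-0.4)·(-3.8) + (-0.4)·(2.2)) / 4 = -9.6/4 = -2.4
  S[V,V] = ((1.2)·(1.2) + (-0.8)·(-0.8) + (0.2)·(0.2) + (0.2)·(0.2) + (-0.8)·(-0.8)) / 4 = 2.8/4 = 0.7
  S[V,W] = ((1.2)·(0.2) + (-0.8)·(-1.8) + (0.2)·(3.2) + (0.2)·(-3.8) + (-0.8)·(2.2)) / 4 = -0.2/4 = -0.05
  S[W,W] = ((0.2)·(0.2) + (-1.8)·(-1.8) + (3.2)·(3.2) + (-3.8)·(-3.8) + (2.2)·(2.2)) / 4 = 32.8/4 = 8.2

S is symmetric (S[j,i] = S[i,j]). Assembling:

S = [[2.8, 0.1, -2.4],
 [0.1, 0.7, -0.05],
 [-2.4, -0.05, 8.2]]


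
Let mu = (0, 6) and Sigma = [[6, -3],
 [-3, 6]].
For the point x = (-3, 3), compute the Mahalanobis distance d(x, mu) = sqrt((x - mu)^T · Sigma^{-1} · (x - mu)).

Step 1 — centre the observation: (x - mu) = (-3, -3).

Step 2 — invert Sigma. det(Sigma) = 6·6 - (-3)² = 27.
  Sigma^{-1} = (1/det) · [[d, -b], [-b, a]] = [[0.2222, 0.1111],
 [0.1111, 0.2222]].

Step 3 — form the quadratic (x - mu)^T · Sigma^{-1} · (x - mu):
  Sigma^{-1} · (x - mu) = (-1, -1).
  (x - mu)^T · [Sigma^{-1} · (x - mu)] = (-3)·(-1) + (-3)·(-1) = 6.

Step 4 — take square root: d = √(6) ≈ 2.4495.

d(x, mu) = √(6) ≈ 2.4495


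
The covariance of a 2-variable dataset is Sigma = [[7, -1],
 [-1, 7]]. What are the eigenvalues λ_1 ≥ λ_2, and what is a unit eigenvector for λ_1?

Step 1 — characteristic polynomial of 2×2 Sigma:
  det(Sigma - λI) = λ² - trace · λ + det = 0.
  trace = 7 + 7 = 14, det = 7·7 - (-1)² = 48.
Step 2 — discriminant:
  Δ = trace² - 4·det = 196 - 192 = 4.
Step 3 — eigenvalues:
  λ = (trace ± √Δ)/2 = (14 ± 2)/2,
  λ_1 = 8,  λ_2 = 6.

Step 4 — unit eigenvector for λ_1: solve (Sigma - λ_1 I)v = 0. First row:
  (7 - 8)·v_x + (-1)·v_y = 0, i.e. (-1)·v_x + (-1)·v_y = 0,
  so v ∝ (b, λ_1 - a) = (-1, 1); multiply by -1 so the first entry is positive: u = (1, -1).
  ||u|| = √((1)² + (-1)²) = √(2) ≈ 1.4142,
  v_1 = u/||u|| ≈ (0.7071, -0.7071) (||v_1|| = 1).

λ_1 = 8,  λ_2 = 6;  v_1 ≈ (0.7071, -0.7071)


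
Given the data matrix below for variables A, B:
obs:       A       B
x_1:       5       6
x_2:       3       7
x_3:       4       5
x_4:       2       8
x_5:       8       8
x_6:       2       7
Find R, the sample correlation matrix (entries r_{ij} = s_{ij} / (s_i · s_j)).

Step 1 — column means:
  mean(A) = (5 + 3 + 4 + 2 + 8 + 2) / 6 = 24/6 = 4
  mean(B) = (6 + 7 + 5 + 8 + 8 + 7) / 6 = 41/6 = 6.8333

Step 2 — sample variances and covariances s[i,j] = (1/(n-1)) · Σ_k (x_{k,i} - mean_i) · (x_{k,j} - mean_j), with n-1 = 5:
  s[A,A] = ((1)·(1) + (-1)·(-1) + (0)·(0) + (-2)·(-2) + (4)·(4) + (-2)·(-2)) / 5 = 26/5 = 5.2
  s[A,B] = ((1)·(-0.8333) + (-1)·(0.1667) + (0)·(-1.8333) + (-2)·(1.1667) + (4)·(1.1667) + (-2)·(0.1667)) / 5 = 1/5 = 0.2
  s[B,B] = ((-0.8333)·(-0.8333) + (0.1667)·(0.1667) + (-1.8333)·(-1.8333) + (1.1667)·(1.1667) + (1.1667)·(1.1667) + (0.1667)·(0.1667)) / 5 = 6.8333/5 = 1.3667
  Sample standard deviations s_i = √(s[i,i]):
  s(A) = √(5.2) = 2.2804
  s(B) = √(1.3667) = 1.169

Step 3 — r_{ij} = s_{ij} / (s_i · s_j):
  r[A,A] = 1 (diagonal).
  r[A,B] = 0.2 / (2.2804 · 1.169) = 0.2 / 2.6658 = 0.075
  r[B,B] = 1 (diagonal).

R is symmetric with unit diagonal. Assembling:

R = [[1, 0.075],
 [0.075, 1]]


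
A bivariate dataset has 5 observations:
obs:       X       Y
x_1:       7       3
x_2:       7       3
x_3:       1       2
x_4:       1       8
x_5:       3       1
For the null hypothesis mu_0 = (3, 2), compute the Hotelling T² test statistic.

Step 1 — sample mean vector:
  mean(X) = (7 + 7 + 1 + 1 + 3) / 5 = 19/5 = 3.8
  mean(Y) = (3 + 3 + 2 + 8 + 1) / 5 = 17/5 = 3.4
  x̄ = (3.8, 3.4),  deviation x̄ - mu_0 = (3.8, 3.4) - (3, 2) = (0.8, 1.4).

Step 2 — sample covariance matrix, S[i,j] = (1/(n-1)) · Σ_k (x_{k,i} - mean_i) · (x_{k,j} - mean_j), divisor n-1 = 4:
  S[X,X] = ((3.2)·(3.2) + (3.2)·(3.2) + (-2.8)·(-2.8) + (-2.8)·(-2.8) + (-0.8)·(-0.8)) / 4 = 36.8/4 = 9.2
  S[X,Y] = ((3.2)·(-0.4) + (3.2)·(-0.4) + (-2.8)·(-1.4) + (-2.8)·(4.6) + (-0.8)·(-2.4)) / 4 = -9.6/4 = -2.4
  S[Y,Y] = ((-0.4)·(-0.4) + (-0.4)·(-0.4) + (-1.4)·(-1.4) + (4.6)·(4.6) + (-2.4)·(-2.4)) / 4 = 29.2/4 = 7.3
  S = [[9.2, -2.4],
 [-2.4, 7.3]].

Step 3 — invert S. det(S) = 9.2·7.3 - (-2.4)² = 61.4.
  S^{-1} = (1/det) · [[d, -b], [-b, a]] = [[0.1189, 0.0391],
 [0.0391, 0.1498]].

Step 4 — quadratic form (x̄ - mu_0)^T · S^{-1} · (x̄ - mu_0):
  S^{-1} · (x̄ - mu_0) = (0.1498, 0.241),
  (x̄ - mu_0)^T · [...] = (0.8)·(0.1498) + (1.4)·(0.241) = 0.4573.

Step 5 — scale by n: T² = 5 · 0.4573 = 2.2866.

T² ≈ 2.2866


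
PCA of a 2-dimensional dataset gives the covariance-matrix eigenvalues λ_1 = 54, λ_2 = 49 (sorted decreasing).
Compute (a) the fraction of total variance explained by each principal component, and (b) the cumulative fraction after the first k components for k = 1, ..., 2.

Step 1 — total variance = trace(Sigma) = Σ λ_i = 54 + 49 = 103.

Step 2 — fraction explained by component i = λ_i / Σ λ:
  PC1: 54/103 = 0.5243
  PC2: 49/103 = 0.4757

Step 3 — cumulative fraction after k components = (λ_1 + ... + λ_k) / Σ λ:
  k = 1: 54/103 = 0.5243
  k = 2: (54 + 49)/103 = 103/103 = 1

Summary (fraction, with percent):

explained: PC1 0.5243 (52.43%), PC2 0.4757 (47.57%);  cumulative: 0.5243, 1


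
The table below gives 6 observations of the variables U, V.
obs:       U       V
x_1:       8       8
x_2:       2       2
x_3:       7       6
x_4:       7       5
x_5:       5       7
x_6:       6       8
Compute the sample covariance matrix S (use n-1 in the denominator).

Step 1 — column means:
  mean(U) = (8 + 2 + 7 + 7 + 5 + 6) / 6 = 35/6 = 5.8333
  mean(V) = (8 + 2 + 6 + 5 + 7 + 8) / 6 = 36/6 = 6

Step 2 — sample covariance S[i,j] = (1/(n-1)) · Σ_k (x_{k,i} - mean_i) · (x_{k,j} - mean_j), with n-1 = 5.
  S[U,U] = ((2.1667)·(2.1667) + (-3.8333)·(-3.8333) + (1.1667)·(1.1667) + (1.1667)·(1.1667) + (-0.8333)·(-0.8333) + (0.1667)·(0.1667)) / 5 = 22.8333/5 = 4.5667
  S[U,V] = ((2.1667)·(2) + (-3.8333)·(-4) + (1.1667)·(0) + (1.1667)·(-1) + (-0.8333)·(1) + (0.1667)·(2)) / 5 = 18/5 = 3.6
  S[V,V] = ((2)·(2) + (-4)·(-4) + (0)·(0) + (-1)·(-1) + (1)·(1) + (2)·(2)) / 5 = 26/5 = 5.2

S is symmetric (S[j,i] = S[i,j]). Assembling:

S = [[4.5667, 3.6],
 [3.6, 5.2]]


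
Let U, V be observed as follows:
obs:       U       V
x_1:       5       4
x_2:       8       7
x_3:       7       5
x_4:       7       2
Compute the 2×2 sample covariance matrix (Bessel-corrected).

Step 1 — column means:
  mean(U) = (5 + 8 + 7 + 7) / 4 = 27/4 = 6.75
  mean(V) = (4 + 7 + 5 + 2) / 4 = 18/4 = 4.5

Step 2 — sample covariance S[i,j] = (1/(n-1)) · Σ_k (x_{k,i} - mean_i) · (x_{k,j} - mean_j), with n-1 = 3.
  S[U,U] = ((-1.75)·(-1.75) + (1.25)·(1.25) + (0.25)·(0.25) + (0.25)·(0.25)) / 3 = 4.75/3 = 1.5833
  S[U,V] = ((-1.75)·(-0.5) + (1.25)·(2.5) + (0.25)·(0.5) + (0.25)·(-2.5)) / 3 = 3.5/3 = 1.1667
  S[V,V] = ((-0.5)·(-0.5) + (2.5)·(2.5) + (0.5)·(0.5) + (-2.5)·(-2.5)) / 3 = 13/3 = 4.3333

S is symmetric (S[j,i] = S[i,j]). Assembling:

S = [[1.5833, 1.1667],
 [1.1667, 4.3333]]


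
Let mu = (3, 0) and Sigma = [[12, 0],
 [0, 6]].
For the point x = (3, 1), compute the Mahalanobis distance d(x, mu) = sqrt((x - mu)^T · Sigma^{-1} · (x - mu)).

Step 1 — centre the observation: (x - mu) = (0, 1).

Step 2 — invert Sigma. det(Sigma) = 12·6 - (0)² = 72.
  Sigma^{-1} = (1/det) · [[d, -b], [-b, a]] = [[0.0833, 0],
 [0, 0.1667]].

Step 3 — form the quadratic (x - mu)^T · Sigma^{-1} · (x - mu):
  Sigma^{-1} · (x - mu) = (0, 0.1667).
  (x - mu)^T · [Sigma^{-1} · (x - mu)] = (0)·(0) + (1)·(0.1667) = 0.1667.

Step 4 — take square root: d = √(0.1667) ≈ 0.4082.

d(x, mu) = √(0.1667) ≈ 0.4082


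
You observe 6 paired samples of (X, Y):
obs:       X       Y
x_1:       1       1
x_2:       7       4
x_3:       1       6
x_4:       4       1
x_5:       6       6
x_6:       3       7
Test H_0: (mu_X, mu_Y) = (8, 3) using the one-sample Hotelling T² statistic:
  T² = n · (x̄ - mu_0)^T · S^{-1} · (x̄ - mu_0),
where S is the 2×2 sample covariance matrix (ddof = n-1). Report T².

Step 1 — sample mean vector:
  mean(X) = (1 + 7 + 1 + 4 + 6 + 3) / 6 = 22/6 = 3.6667
  mean(Y) = (1 + 4 + 6 + 1 + 6 + 7) / 6 = 25/6 = 4.1667
  x̄ = (3.6667, 4.1667),  deviation x̄ - mu_0 = (3.6667, 4.1667) - (8, 3) = (-4.3333, 1.1667).

Step 2 — sample covariance matrix, S[i,j] = (1/(n-1)) · Σ_k (x_{k,i} - mean_i) · (x_{k,j} - mean_j), divisor n-1 = 5:
  S[X,X] = ((-2.6667)·(-2.6667) + (3.3333)·(3.3333) + (-2.6667)·(-2.6667) + (0.3333)·(0.3333) + (2.3333)·(2.3333) + (-0.6667)·(-0.6667)) / 5 = 31.3333/5 = 6.2667
  S[X,Y] = ((-2.6667)·(-3.1667) + (3.3333)·(-0.1667) + (-2.6667)·(1.8333) + (0.3333)·(-3.1667) + (2.3333)·(1.8333) + (-0.6667)·(2.8333)) / 5 = 4.3333/5 = 0.8667
  S[Y,Y] = ((-3.1667)·(-3.1667) + (-0.1667)·(-0.1667) + (1.8333)·(1.8333) + (-3.1667)·(-3.1667) + (1.8333)·(1.8333) + (2.8333)·(2.8333)) / 5 = 34.8333/5 = 6.9667
  S = [[6.2667, 0.8667],
 [0.8667, 6.9667]].

Step 3 — invert S. det(S) = 6.2667·6.9667 - (0.8667)² = 42.9067.
  S^{-1} = (1/det) · [[d, -b], [-b, a]] = [[0.1624, -0.0202],
 [-0.0202, 0.1461]].

Step 4 — quadratic form (x̄ - mu_0)^T · S^{-1} · (x̄ - mu_0):
  S^{-1} · (x̄ - mu_0) = (-0.7272, 0.2579),
  (x̄ - mu_0)^T · [...] = (-4.3333)·(-0.7272) + (1.1667)·(0.2579) = 3.4519.

Step 5 — scale by n: T² = 6 · 3.4519 = 20.7116.

T² ≈ 20.7116


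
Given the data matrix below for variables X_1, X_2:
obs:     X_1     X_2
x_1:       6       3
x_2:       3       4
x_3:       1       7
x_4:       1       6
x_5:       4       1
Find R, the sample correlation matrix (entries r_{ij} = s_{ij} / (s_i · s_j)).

Step 1 — column means:
  mean(X_1) = (6 + 3 + 1 + 1 + 4) / 5 = 15/5 = 3
  mean(X_2) = (3 + 4 + 7 + 6 + 1) / 5 = 21/5 = 4.2

Step 2 — sample variances and covariances s[i,j] = (1/(n-1)) · Σ_k (x_{k,i} - mean_i) · (x_{k,j} - mean_j), with n-1 = 4:
  s[X_1,X_1] = ((3)·(3) + (0)·(0) + (-2)·(-2) + (-2)·(-2) + (1)·(1)) / 4 = 18/4 = 4.5
  s[X_1,X_2] = ((3)·(-1.2) + (0)·(-0.2) + (-2)·(2.8) + (-2)·(1.8) + (1)·(-3.2)) / 4 = -16/4 = -4
  s[X_2,X_2] = ((-1.2)·(-1.2) + (-0.2)·(-0.2) + (2.8)·(2.8) + (1.8)·(1.8) + (-3.2)·(-3.2)) / 4 = 22.8/4 = 5.7
  Sample standard deviations s_i = √(s[i,i]):
  s(X_1) = √(4.5) = 2.1213
  s(X_2) = √(5.7) = 2.3875

Step 3 — r_{ij} = s_{ij} / (s_i · s_j):
  r[X_1,X_1] = 1 (diagonal).
  r[X_1,X_2] = -4 / (2.1213 · 2.3875) = -4 / 5.0646 = -0.7898
  r[X_2,X_2] = 1 (diagonal).

R is symmetric with unit diagonal. Assembling:

R = [[1, -0.7898],
 [-0.7898, 1]]


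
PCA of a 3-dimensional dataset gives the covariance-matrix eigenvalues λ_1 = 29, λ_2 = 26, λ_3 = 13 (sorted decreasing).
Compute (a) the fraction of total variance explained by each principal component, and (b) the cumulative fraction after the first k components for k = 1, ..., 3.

Step 1 — total variance = trace(Sigma) = Σ λ_i = 29 + 26 + 13 = 68.

Step 2 — fraction explained by component i = λ_i / Σ λ:
  PC1: 29/68 = 0.4265
  PC2: 26/68 = 0.3824
  PC3: 13/68 = 0.1912

Step 3 — cumulative fraction after k components = (λ_1 + ... + λ_k) / Σ λ:
  k = 1: 29/68 = 0.4265
  k = 2: (29 + 26)/68 = 55/68 = 0.8088
  k = 3: (29 + 26 + 13)/68 = 68/68 = 1

Summary (fraction, with percent):

explained: PC1 0.4265 (42.65%), PC2 0.3824 (38.24%), PC3 0.1912 (19.12%);  cumulative: 0.4265, 0.8088, 1


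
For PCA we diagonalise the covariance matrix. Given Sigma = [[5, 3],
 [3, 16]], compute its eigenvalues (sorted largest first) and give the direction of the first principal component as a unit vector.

Step 1 — characteristic polynomial of 2×2 Sigma:
  det(Sigma - λI) = λ² - trace · λ + det = 0.
  trace = 5 + 16 = 21, det = 5·16 - (3)² = 71.
Step 2 — discriminant:
  Δ = trace² - 4·det = 441 - 284 = 157.
Step 3 — eigenvalues:
  λ = (trace ± √Δ)/2 = (21 ± 12.53)/2,
  λ_1 = 16.765,  λ_2 = 4.235.

Step 4 — unit eigenvector for λ_1: solve (Sigma - λ_1 I)v = 0. First row:
  (5 - 16.765)·v_x + (3)·v_y = 0, i.e. (-11.765)·v_x + (3)·v_y = 0,
  so v ∝ (b, λ_1 - a) = (3, 11.765) = u.
  ||u|| = √((3)² + (11.765)²) = √(147.4148) ≈ 12.1414,
  v_1 = u/||u|| ≈ (0.2471, 0.969) (||v_1|| = 1).

λ_1 = 16.765,  λ_2 = 4.235;  v_1 ≈ (0.2471, 0.969)


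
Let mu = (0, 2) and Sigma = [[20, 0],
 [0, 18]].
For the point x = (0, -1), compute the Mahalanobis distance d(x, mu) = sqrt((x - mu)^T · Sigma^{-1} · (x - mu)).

Step 1 — centre the observation: (x - mu) = (0, -3).

Step 2 — invert Sigma. det(Sigma) = 20·18 - (0)² = 360.
  Sigma^{-1} = (1/det) · [[d, -b], [-b, a]] = [[0.05, 0],
 [0, 0.0556]].

Step 3 — form the quadratic (x - mu)^T · Sigma^{-1} · (x - mu):
  Sigma^{-1} · (x - mu) = (0, -0.1667).
  (x - mu)^T · [Sigma^{-1} · (x - mu)] = (0)·(0) + (-3)·(-0.1667) = 0.5.

Step 4 — take square root: d = √(0.5) ≈ 0.7071.

d(x, mu) = √(0.5) ≈ 0.7071


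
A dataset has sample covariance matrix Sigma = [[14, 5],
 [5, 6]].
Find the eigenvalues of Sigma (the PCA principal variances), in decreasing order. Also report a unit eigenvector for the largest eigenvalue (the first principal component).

Step 1 — characteristic polynomial of 2×2 Sigma:
  det(Sigma - λI) = λ² - trace · λ + det = 0.
  trace = 14 + 6 = 20, det = 14·6 - (5)² = 59.
Step 2 — discriminant:
  Δ = trace² - 4·det = 400 - 236 = 164.
Step 3 — eigenvalues:
  λ = (trace ± √Δ)/2 = (20 ± 12.8062)/2,
  λ_1 = 16.4031,  λ_2 = 3.5969.

Step 4 — unit eigenvector for λ_1: solve (Sigma - λ_1 I)v = 0. First row:
  (14 - 16.4031)·v_x + (5)·v_y = 0, i.e. (-2.4031)·v_x + (5)·v_y = 0,
  so v ∝ (b, λ_1 - a) = (5, 2.4031) = u.
  ||u|| = √((5)² + (2.4031)²) = √(30.775) ≈ 5.5475,
  v_1 = u/||u|| ≈ (0.9013, 0.4332) (||v_1|| = 1).

λ_1 = 16.4031,  λ_2 = 3.5969;  v_1 ≈ (0.9013, 0.4332)


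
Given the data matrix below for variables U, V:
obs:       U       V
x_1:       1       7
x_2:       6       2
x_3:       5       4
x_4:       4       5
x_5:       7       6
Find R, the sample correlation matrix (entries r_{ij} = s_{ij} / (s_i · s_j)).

Step 1 — column means:
  mean(U) = (1 + 6 + 5 + 4 + 7) / 5 = 23/5 = 4.6
  mean(V) = (7 + 2 + 4 + 5 + 6) / 5 = 24/5 = 4.8

Step 2 — sample variances and covariances s[i,j] = (1/(n-1)) · Σ_k (x_{k,i} - mean_i) · (x_{k,j} - mean_j), with n-1 = 4:
  s[U,U] = ((-3.6)·(-3.6) + (1.4)·(1.4) + (0.4)·(0.4) + (-0.6)·(-0.6) + (2.4)·(2.4)) / 4 = 21.2/4 = 5.3
  s[U,V] = ((-3.6)·(2.2) + (1.4)·(-2.8) + (0.4)·(-0.8) + (-0.6)·(0.2) + (2.4)·(1.2)) / 4 = -9.4/4 = -2.35
  s[V,V] = ((2.2)·(2.2) + (-2.8)·(-2.8) + (-0.8)·(-0.8) + (0.2)·(0.2) + (1.2)·(1.2)) / 4 = 14.8/4 = 3.7
  Sample standard deviations s_i = √(s[i,i]):
  s(U) = √(5.3) = 2.3022
  s(V) = √(3.7) = 1.9235

Step 3 — r_{ij} = s_{ij} / (s_i · s_j):
  r[U,U] = 1 (diagonal).
  r[U,V] = -2.35 / (2.3022 · 1.9235) = -2.35 / 4.4283 = -0.5307
  r[V,V] = 1 (diagonal).

R is symmetric with unit diagonal. Assembling:

R = [[1, -0.5307],
 [-0.5307, 1]]


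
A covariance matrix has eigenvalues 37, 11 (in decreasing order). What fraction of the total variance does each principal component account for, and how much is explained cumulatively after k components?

Step 1 — total variance = trace(Sigma) = Σ λ_i = 37 + 11 = 48.

Step 2 — fraction explained by component i = λ_i / Σ λ:
  PC1: 37/48 = 0.7708
  PC2: 11/48 = 0.2292

Step 3 — cumulative fraction after k components = (λ_1 + ... + λ_k) / Σ λ:
  k = 1: 37/48 = 0.7708
  k = 2: (37 + 11)/48 = 48/48 = 1

Summary (fraction, with percent):

explained: PC1 0.7708 (77.08%), PC2 0.2292 (22.92%);  cumulative: 0.7708, 1


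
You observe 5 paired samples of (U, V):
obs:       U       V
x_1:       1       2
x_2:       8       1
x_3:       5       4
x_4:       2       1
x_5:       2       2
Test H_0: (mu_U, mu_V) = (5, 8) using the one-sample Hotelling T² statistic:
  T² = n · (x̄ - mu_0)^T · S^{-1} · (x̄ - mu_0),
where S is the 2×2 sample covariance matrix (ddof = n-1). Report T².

Step 1 — sample mean vector:
  mean(U) = (1 + 8 + 5 + 2 + 2) / 5 = 18/5 = 3.6
  mean(V) = (2 + 1 + 4 + 1 + 2) / 5 = 10/5 = 2
  x̄ = (3.6, 2),  deviation x̄ - mu_0 = (3.6, 2) - (5, 8) = (-1.4, -6).

Step 2 — sample covariance matrix, S[i,j] = (1/(n-1)) · Σ_k (x_{k,i} - mean_i) · (x_{k,j} - mean_j), divisor n-1 = 4:
  S[U,U] = ((-2.6)·(-2.6) + (4.4)·(4.4) + (1.4)·(1.4) + (-1.6)·(-1.6) + (-1.6)·(-1.6)) / 4 = 33.2/4 = 8.3
  S[U,V] = ((-2.6)·(0) + (4.4)·(-1) + (1.4)·(2) + (-1.6)·(-1) + (-1.6)·(0)) / 4 = 0/4 = 0
  S[V,V] = ((0)·(0) + (-1)·(-1) + (2)·(2) + (-1)·(-1) + (0)·(0)) / 4 = 6/4 = 1.5
  S = [[8.3, 0],
 [0, 1.5]].

Step 3 — invert S. det(S) = 8.3·1.5 - (0)² = 12.45.
  S^{-1} = (1/det) · [[d, -b], [-b, a]] = [[0.1205, 0],
 [0, 0.6667]].

Step 4 — quadratic form (x̄ - mu_0)^T · S^{-1} · (x̄ - mu_0):
  S^{-1} · (x̄ - mu_0) = (-0.1687, -4),
  (x̄ - mu_0)^T · [...] = (-1.4)·(-0.1687) + (-6)·(-4) = 24.2361.

Step 5 — scale by n: T² = 5 · 24.2361 = 121.1807.

T² ≈ 121.1807


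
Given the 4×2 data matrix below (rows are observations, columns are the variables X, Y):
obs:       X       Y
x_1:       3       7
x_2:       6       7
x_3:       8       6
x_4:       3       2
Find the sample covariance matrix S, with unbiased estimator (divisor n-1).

Step 1 — column means:
  mean(X) = (3 + 6 + 8 + 3) / 4 = 20/4 = 5
  mean(Y) = (7 + 7 + 6 + 2) / 4 = 22/4 = 5.5

Step 2 — sample covariance S[i,j] = (1/(n-1)) · Σ_k (x_{k,i} - mean_i) · (x_{k,j} - mean_j), with n-1 = 3.
  S[X,X] = ((-2)·(-2) + (1)·(1) + (3)·(3) + (-2)·(-2)) / 3 = 18/3 = 6
  S[X,Y] = ((-2)·(1.5) + (1)·(1.5) + (3)·(0.5) + (-2)·(-3.5)) / 3 = 7/3 = 2.3333
  S[Y,Y] = ((1.5)·(1.5) + (1.5)·(1.5) + (0.5)·(0.5) + (-3.5)·(-3.5)) / 3 = 17/3 = 5.6667

S is symmetric (S[j,i] = S[i,j]). Assembling:

S = [[6, 2.3333],
 [2.3333, 5.6667]]


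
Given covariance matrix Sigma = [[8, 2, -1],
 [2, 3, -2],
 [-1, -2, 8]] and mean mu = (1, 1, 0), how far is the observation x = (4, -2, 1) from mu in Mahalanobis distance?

Step 1 — centre the observation: (x - mu) = (3, -3, 1).

Step 2 — invert Sigma (cofactor / det for 3×3, or solve directly):
  Sigma^{-1} = [[0.1504, -0.1053, -0.0075],
 [-0.1053, 0.4737, 0.1053],
 [-0.0075, 0.1053, 0.1504]].

Step 3 — form the quadratic (x - mu)^T · Sigma^{-1} · (x - mu):
  Sigma^{-1} · (x - mu) = (0.7594, -1.6316, -0.188).
  (x - mu)^T · [Sigma^{-1} · (x - mu)] = (3)·(0.7594) + (-3)·(-1.6316) + (1)·(-0.188) = 6.985.

Step 4 — take square root: d = √(6.985) ≈ 2.6429.

d(x, mu) = √(6.985) ≈ 2.6429


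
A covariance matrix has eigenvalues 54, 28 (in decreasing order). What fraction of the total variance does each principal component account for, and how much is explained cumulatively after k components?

Step 1 — total variance = trace(Sigma) = Σ λ_i = 54 + 28 = 82.

Step 2 — fraction explained by component i = λ_i / Σ λ:
  PC1: 54/82 = 0.6585
  PC2: 28/82 = 0.3415

Step 3 — cumulative fraction after k components = (λ_1 + ... + λ_k) / Σ λ:
  k = 1: 54/82 = 0.6585
  k = 2: (54 + 28)/82 = 82/82 = 1

Summary (fraction, with percent):

explained: PC1 0.6585 (65.85%), PC2 0.3415 (34.15%);  cumulative: 0.6585, 1


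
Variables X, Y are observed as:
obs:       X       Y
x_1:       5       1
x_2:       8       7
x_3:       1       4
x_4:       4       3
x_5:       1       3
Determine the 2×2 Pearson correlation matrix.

Step 1 — column means:
  mean(X) = (5 + 8 + 1 + 4 + 1) / 5 = 19/5 = 3.8
  mean(Y) = (1 + 7 + 4 + 3 + 3) / 5 = 18/5 = 3.6

Step 2 — sample variances and covariances s[i,j] = (1/(n-1)) · Σ_k (x_{k,i} - mean_i) · (x_{k,j} - mean_j), with n-1 = 4:
  s[X,X] = ((1.2)·(1.2) + (4.2)·(4.2) + (-2.8)·(-2.8) + (0.2)·(0.2) + (-2.8)·(-2.8)) / 4 = 34.8/4 = 8.7
  s[X,Y] = ((1.2)·(-2.6) + (4.2)·(3.4) + (-2.8)·(0.4) + (0.2)·(-0.6) + (-2.8)·(-0.6)) / 4 = 11.6/4 = 2.9
  s[Y,Y] = ((-2.6)·(-2.6) + (3.4)·(3.4) + (0.4)·(0.4) + (-0.6)·(-0.6) + (-0.6)·(-0.6)) / 4 = 19.2/4 = 4.8
  Sample standard deviations s_i = √(s[i,i]):
  s(X) = √(8.7) = 2.9496
  s(Y) = √(4.8) = 2.1909

Step 3 — r_{ij} = s_{ij} / (s_i · s_j):
  r[X,X] = 1 (diagonal).
  r[X,Y] = 2.9 / (2.9496 · 2.1909) = 2.9 / 6.4622 = 0.4488
  r[Y,Y] = 1 (diagonal).

R is symmetric with unit diagonal. Assembling:

R = [[1, 0.4488],
 [0.4488, 1]]


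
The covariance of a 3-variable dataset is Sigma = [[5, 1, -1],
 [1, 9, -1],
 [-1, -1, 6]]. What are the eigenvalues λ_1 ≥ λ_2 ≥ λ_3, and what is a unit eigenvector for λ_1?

Step 1 — characteristic polynomial p(λ) = det(λI - Sigma) = λ³ - tr·λ² + c_1·λ - det, where tr = trace, c_1 = sum of the principal 2×2 minors, det = det(Sigma):
  tr = 5 + 9 + 6 = 20,
  c_1 = (5·9 - (1)²) + (5·6 - (-1)²) + (9·6 - (-1)²) = 44 + 29 + 53 = 126,
  det = 5·(9·6 - (-1)²) - (1)·((1)·6 - (-1)·(-1)) + (-1)·((1)·(-1) - 9·(-1)) = 5·(53) - (1)·(5) + (-1)·(8) = 252.
  So p(λ) = λ³ - 20λ² + 126λ - 252.
Step 2 — look for an integer root (rational root theorem: any rational root is an integer divisor of 252). Testing λ = 6:
  p(6) = 216 - 720 + 756 - 252 = 0  ✓
  Dividing out (λ - 6): p(λ) = (λ - 6)(λ² - 14λ + 42).
Step 3 — remaining eigenvalues from the quadratic λ² - 14λ + 42 = 0:
  Δ = 14² - 4·42 = 196 - 168 = 28,  λ = (14 ± √28)/2 = (14 ± 5.2915)/2 ≈ 9.6458 or 4.3542.
  Sorted: λ_1 = 9.6458,  λ_2 = 6,  λ_3 = 4.3542  (check: sum = 20 = tr ✓).

Step 4 — unit eigenvector for λ_1 ≈ 9.6458: v spans the null space of (Sigma - λ_1 I), whose rows are
  r_1 = (-4.6458, 1, -1),  r_2 = (1, -0.6458, -1),  r_3 = (-1, -1, -3.6458).
  v is orthogonal to every row, so take v ∝ r_1 × r_2 = ((1)·(-1) - (-1)·(-0.6458), (-1)·(1) - (-4.6458)·(-1), (-4.6458)·(-0.6458) - (1)·(1)) ≈ (-1.6458, -5.6458, 2).
  Rescale (multiply by -1 so the first nonzero entry is positive): u = (1.6458, 5.6458, -2).
  ||u|| = √((1.6458)² + (5.6458)² + (-2)²) = √(38.583) ≈ 6.2115,  v_1 = u/||u|| ≈ (0.265, 0.9089, -0.322) (||v_1|| = 1).

λ_1 = 9.6458,  λ_2 = 6,  λ_3 = 4.3542;  v_1 ≈ (0.265, 0.9089, -0.322)


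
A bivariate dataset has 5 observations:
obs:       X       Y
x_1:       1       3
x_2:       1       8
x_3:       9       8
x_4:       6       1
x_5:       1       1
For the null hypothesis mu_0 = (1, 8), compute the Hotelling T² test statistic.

Step 1 — sample mean vector:
  mean(X) = (1 + 1 + 9 + 6 + 1) / 5 = 18/5 = 3.6
  mean(Y) = (3 + 8 + 8 + 1 + 1) / 5 = 21/5 = 4.2
  x̄ = (3.6, 4.2),  deviation x̄ - mu_0 = (3.6, 4.2) - (1, 8) = (2.6, -3.8).

Step 2 — sample covariance matrix, S[i,j] = (1/(n-1)) · Σ_k (x_{k,i} - mean_i) · (x_{k,j} - mean_j), divisor n-1 = 4:
  S[X,X] = ((-2.6)·(-2.6) + (-2.6)·(-2.6) + (5.4)·(5.4) + (2.4)·(2.4) + (-2.6)·(-2.6)) / 4 = 55.2/4 = 13.8
  S[X,Y] = ((-2.6)·(-1.2) + (-2.6)·(3.8) + (5.4)·(3.8) + (2.4)·(-3.2) + (-2.6)·(-3.2)) / 4 = 14.4/4 = 3.6
  S[Y,Y] = ((-1.2)·(-1.2) + (3.8)·(3.8) + (3.8)·(3.8) + (-3.2)·(-3.2) + (-3.2)·(-3.2)) / 4 = 50.8/4 = 12.7
  S = [[13.8, 3.6],
 [3.6, 12.7]].

Step 3 — invert S. det(S) = 13.8·12.7 - (3.6)² = 162.3.
  S^{-1} = (1/det) · [[d, -b], [-b, a]] = [[0.0783, -0.0222],
 [-0.0222, 0.085]].

Step 4 — quadratic form (x̄ - mu_0)^T · S^{-1} · (x̄ - mu_0):
  S^{-1} · (x̄ - mu_0) = (0.2877, -0.3808),
  (x̄ - mu_0)^T · [...] = (2.6)·(0.2877) + (-3.8)·(-0.3808) = 2.1951.

Step 5 — scale by n: T² = 5 · 2.1951 = 10.9754.

T² ≈ 10.9754


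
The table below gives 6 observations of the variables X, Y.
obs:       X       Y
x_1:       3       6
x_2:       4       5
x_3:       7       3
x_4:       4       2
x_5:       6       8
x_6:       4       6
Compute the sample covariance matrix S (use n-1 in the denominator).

Step 1 — column means:
  mean(X) = (3 + 4 + 7 + 4 + 6 + 4) / 6 = 28/6 = 4.6667
  mean(Y) = (6 + 5 + 3 + 2 + 8 + 6) / 6 = 30/6 = 5

Step 2 — sample covariance S[i,j] = (1/(n-1)) · Σ_k (x_{k,i} - mean_i) · (x_{k,j} - mean_j), with n-1 = 5.
  S[X,X] = ((-1.6667)·(-1.6667) + (-0.6667)·(-0.6667) + (2.3333)·(2.3333) + (-0.6667)·(-0.6667) + (1.3333)·(1.3333) + (-0.6667)·(-0.6667)) / 5 = 11.3333/5 = 2.2667
  S[X,Y] = ((-1.6667)·(1) + (-0.6667)·(0) + (2.3333)·(-2) + (-0.6667)·(-3) + (1.3333)·(3) + (-0.6667)·(1)) / 5 = -1/5 = -0.2
  S[Y,Y] = ((1)·(1) + (0)·(0) + (-2)·(-2) + (-3)·(-3) + (3)·(3) + (1)·(1)) / 5 = 24/5 = 4.8

S is symmetric (S[j,i] = S[i,j]). Assembling:

S = [[2.2667, -0.2],
 [-0.2, 4.8]]


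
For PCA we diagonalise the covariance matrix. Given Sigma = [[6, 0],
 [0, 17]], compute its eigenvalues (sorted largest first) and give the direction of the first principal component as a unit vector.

Step 1 — characteristic polynomial of 2×2 Sigma:
  det(Sigma - λI) = λ² - trace · λ + det = 0.
  trace = 6 + 17 = 23, det = 6·17 - (0)² = 102.
Step 2 — discriminant:
  Δ = trace² - 4·det = 529 - 408 = 121.
Step 3 — eigenvalues:
  λ = (trace ± √Δ)/2 = (23 ± 11)/2,
  λ_1 = 17,  λ_2 = 6.

Step 4 — unit eigenvector for λ_1: Sigma is diagonal, so its eigenvectors are the coordinate axes. λ_1 = 17 is the diagonal entry on the second coordinate axis, hence
  v_1 = (0, 1) (||v_1|| = 1).

λ_1 = 17,  λ_2 = 6;  v_1 ≈ (0, 1)


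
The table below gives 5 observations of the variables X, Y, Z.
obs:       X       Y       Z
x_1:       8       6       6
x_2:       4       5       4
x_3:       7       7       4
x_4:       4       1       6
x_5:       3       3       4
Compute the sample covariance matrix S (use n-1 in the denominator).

Step 1 — column means:
  mean(X) = (8 + 4 + 7 + 4 + 3) / 5 = 26/5 = 5.2
  mean(Y) = (6 + 5 + 7 + 1 + 3) / 5 = 22/5 = 4.4
  mean(Z) = (6 + 4 + 4 + 6 + 4) / 5 = 24/5 = 4.8

Step 2 — sample covariance S[i,j] = (1/(n-1)) · Σ_k (x_{k,i} - mean_i) · (x_{k,j} - mean_j), with n-1 = 4.
  S[X,X] = ((2.8)·(2.8) + (-1.2)·(-1.2) + (1.8)·(1.8) + (-1.2)·(-1.2) + (-2.2)·(-2.2)) / 4 = 18.8/4 = 4.7
  S[X,Y] = ((2.8)·(1.6) + (-1.2)·(0.6) + (1.8)·(2.6) + (-1.2)·(-3.4) + (-2.2)·(-1.4)) / 4 = 15.6/4 = 3.9
  S[X,Z] = ((2.8)·(1.2) + (-1.2)·(-0.8) + (1.8)·(-0.8) + (-1.2)·(1.2) + (-2.2)·(-0.8)) / 4 = 3.2/4 = 0.8
  S[Y,Y] = ((1.6)·(1.6) + (0.6)·(0.6) + (2.6)·(2.6) + (-3.4)·(-3.4) + (-1.4)·(-1.4)) / 4 = 23.2/4 = 5.8
  S[Y,Z] = ((1.6)·(1.2) + (0.6)·(-0.8) + (2.6)·(-0.8) + (-3.4)·(1.2) + (-1.4)·(-0.8)) / 4 = -3.6/4 = -0.9
  S[Z,Z] = ((1.2)·(1.2) + (-0.8)·(-0.8) + (-0.8)·(-0.8) + (1.2)·(1.2) + (-0.8)·(-0.8)) / 4 = 4.8/4 = 1.2

S is symmetric (S[j,i] = S[i,j]). Assembling:

S = [[4.7, 3.9, 0.8],
 [3.9, 5.8, -0.9],
 [0.8, -0.9, 1.2]]


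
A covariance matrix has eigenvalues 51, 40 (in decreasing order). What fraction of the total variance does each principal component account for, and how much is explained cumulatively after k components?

Step 1 — total variance = trace(Sigma) = Σ λ_i = 51 + 40 = 91.

Step 2 — fraction explained by component i = λ_i / Σ λ:
  PC1: 51/91 = 0.5604
  PC2: 40/91 = 0.4396

Step 3 — cumulative fraction after k components = (λ_1 + ... + λ_k) / Σ λ:
  k = 1: 51/91 = 0.5604
  k = 2: (51 + 40)/91 = 91/91 = 1

Summary (fraction, with percent):

explained: PC1 0.5604 (56.04%), PC2 0.4396 (43.96%);  cumulative: 0.5604, 1


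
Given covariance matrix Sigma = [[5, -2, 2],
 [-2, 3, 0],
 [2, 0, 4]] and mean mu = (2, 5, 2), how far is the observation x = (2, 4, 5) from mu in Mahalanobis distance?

Step 1 — centre the observation: (x - mu) = (0, -1, 3).

Step 2 — invert Sigma (cofactor / det for 3×3, or solve directly):
  Sigma^{-1} = [[0.375, 0.25, -0.1875],
 [0.25, 0.5, -0.125],
 [-0.1875, -0.125, 0.3438]].

Step 3 — form the quadratic (x - mu)^T · Sigma^{-1} · (x - mu):
  Sigma^{-1} · (x - mu) = (-0.8125, -0.875, 1.1562).
  (x - mu)^T · [Sigma^{-1} · (x - mu)] = (0)·(-0.8125) + (-1)·(-0.875) + (3)·(1.1562) = 4.3438.

Step 4 — take square root: d = √(4.3438) ≈ 2.0842.

d(x, mu) = √(4.3438) ≈ 2.0842


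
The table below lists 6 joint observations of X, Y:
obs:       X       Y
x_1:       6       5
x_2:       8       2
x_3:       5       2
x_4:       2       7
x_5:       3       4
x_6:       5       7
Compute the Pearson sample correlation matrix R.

Step 1 — column means:
  mean(X) = (6 + 8 + 5 + 2 + 3 + 5) / 6 = 29/6 = 4.8333
  mean(Y) = (5 + 2 + 2 + 7 + 4 + 7) / 6 = 27/6 = 4.5

Step 2 — sample variances and covariances s[i,j] = (1/(n-1)) · Σ_k (x_{k,i} - mean_i) · (x_{k,j} - mean_j), with n-1 = 5:
  s[X,X] = ((1.1667)·(1.1667) + (3.1667)·(3.1667) + (0.1667)·(0.1667) + (-2.8333)·(-2.8333) + (-1.8333)·(-1.8333) + (0.1667)·(0.1667)) / 5 = 22.8333/5 = 4.5667
  s[X,Y] = ((1.1667)·(0.5) + (3.1667)·(-2.5) + (0.1667)·(-2.5) + (-2.8333)·(2.5) + (-1.8333)·(-0.5) + (0.1667)·(2.5)) / 5 = -13.5/5 = -2.7
  s[Y,Y] = ((0.5)·(0.5) + (-2.5)·(-2.5) + (-2.5)·(-2.5) + (2.5)·(2.5) + (-0.5)·(-0.5) + (2.5)·(2.5)) / 5 = 25.5/5 = 5.1
  Sample standard deviations s_i = √(s[i,i]):
  s(X) = √(4.5667) = 2.137
  s(Y) = √(5.1) = 2.2583

Step 3 — r_{ij} = s_{ij} / (s_i · s_j):
  r[X,X] = 1 (diagonal).
  r[X,Y] = -2.7 / (2.137 · 2.2583) = -2.7 / 4.826 = -0.5595
  r[Y,Y] = 1 (diagonal).

R is symmetric with unit diagonal. Assembling:

R = [[1, -0.5595],
 [-0.5595, 1]]


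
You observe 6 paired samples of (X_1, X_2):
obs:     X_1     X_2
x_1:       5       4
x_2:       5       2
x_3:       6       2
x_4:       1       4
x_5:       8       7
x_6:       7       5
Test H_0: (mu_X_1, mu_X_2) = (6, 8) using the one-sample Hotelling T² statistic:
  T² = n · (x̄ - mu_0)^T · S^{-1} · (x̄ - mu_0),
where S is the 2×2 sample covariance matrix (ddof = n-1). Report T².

Step 1 — sample mean vector:
  mean(X_1) = (5 + 5 + 6 + 1 + 8 + 7) / 6 = 32/6 = 5.3333
  mean(X_2) = (4 + 2 + 2 + 4 + 7 + 5) / 6 = 24/6 = 4
  x̄ = (5.3333, 4),  deviation x̄ - mu_0 = (5.3333, 4) - (6, 8) = (-0.6667, -4).

Step 2 — sample covariance matrix, S[i,j] = (1/(n-1)) · Σ_k (x_{k,i} - mean_i) · (x_{k,j} - mean_j), divisor n-1 = 5:
  S[X_1,X_1] = ((-0.3333)·(-0.3333) + (-0.3333)·(-0.3333) + (0.6667)·(0.6667) + (-4.3333)·(-4.3333) + (2.6667)·(2.6667) + (1.6667)·(1.6667)) / 5 = 29.3333/5 = 5.8667
  S[X_1,X_2] = ((-0.3333)·(0) + (-0.3333)·(-2) + (0.6667)·(-2) + (-4.3333)·(0) + (2.6667)·(3) + (1.6667)·(1)) / 5 = 9/5 = 1.8
  S[X_2,X_2] = ((0)·(0) + (-2)·(-2) + (-2)·(-2) + (0)·(0) + (3)·(3) + (1)·(1)) / 5 = 18/5 = 3.6
  S = [[5.8667, 1.8],
 [1.8, 3.6]].

Step 3 — invert S. det(S) = 5.8667·3.6 - (1.8)² = 17.88.
  S^{-1} = (1/det) · [[d, -b], [-b, a]] = [[0.2013, -0.1007],
 [-0.1007, 0.3281]].

Step 4 — quadratic form (x̄ - mu_0)^T · S^{-1} · (x̄ - mu_0):
  S^{-1} · (x̄ - mu_0) = (0.2685, -1.2453),
  (x̄ - mu_0)^T · [...] = (-0.6667)·(0.2685) + (-4)·(-1.2453) = 4.8024.

Step 5 — scale by n: T² = 6 · 4.8024 = 28.8143.

T² ≈ 28.8143


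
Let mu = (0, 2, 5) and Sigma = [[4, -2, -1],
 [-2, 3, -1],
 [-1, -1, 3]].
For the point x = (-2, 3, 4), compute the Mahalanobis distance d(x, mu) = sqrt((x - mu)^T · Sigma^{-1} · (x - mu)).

Step 1 — centre the observation: (x - mu) = (-2, 1, -1).

Step 2 — invert Sigma (cofactor / det for 3×3, or solve directly):
  Sigma^{-1} = [[0.6154, 0.5385, 0.3846],
 [0.5385, 0.8462, 0.4615],
 [0.3846, 0.4615, 0.6154]].

Step 3 — form the quadratic (x - mu)^T · Sigma^{-1} · (x - mu):
  Sigma^{-1} · (x - mu) = (-1.0769, -0.6923, -0.9231).
  (x - mu)^T · [Sigma^{-1} · (x - mu)] = (-2)·(-1.0769) + (1)·(-0.6923) + (-1)·(-0.9231) = 2.3846.

Step 4 — take square root: d = √(2.3846) ≈ 1.5442.

d(x, mu) = √(2.3846) ≈ 1.5442


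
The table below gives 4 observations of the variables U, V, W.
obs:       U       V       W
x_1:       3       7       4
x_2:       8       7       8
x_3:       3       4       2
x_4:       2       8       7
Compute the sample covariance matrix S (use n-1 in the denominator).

Step 1 — column means:
  mean(U) = (3 + 8 + 3 + 2) / 4 = 16/4 = 4
  mean(V) = (7 + 7 + 4 + 8) / 4 = 26/4 = 6.5
  mean(W) = (4 + 8 + 2 + 7) / 4 = 21/4 = 5.25

Step 2 — sample covariance S[i,j] = (1/(n-1)) · Σ_k (x_{k,i} - mean_i) · (x_{k,j} - mean_j), with n-1 = 3.
  S[U,U] = ((-1)·(-1) + (4)·(4) + (-1)·(-1) + (-2)·(-2)) / 3 = 22/3 = 7.3333
  S[U,V] = ((-1)·(0.5) + (4)·(0.5) + (-1)·(-2.5) + (-2)·(1.5)) / 3 = 1/3 = 0.3333
  S[U,W] = ((-1)·(-1.25) + (4)·(2.75) + (-1)·(-3.25) + (-2)·(1.75)) / 3 = 12/3 = 4
  S[V,V] = ((0.5)·(0.5) + (0.5)·(0.5) + (-2.5)·(-2.5) + (1.5)·(1.5)) / 3 = 9/3 = 3
  S[V,W] = ((0.5)·(-1.25) + (0.5)·(2.75) + (-2.5)·(-3.25) + (1.5)·(1.75)) / 3 = 11.5/3 = 3.8333
  S[W,W] = ((-1.25)·(-1.25) + (2.75)·(2.75) + (-3.25)·(-3.25) + (1.75)·(1.75)) / 3 = 22.75/3 = 7.5833

S is symmetric (S[j,i] = S[i,j]). Assembling:

S = [[7.3333, 0.3333, 4],
 [0.3333, 3, 3.8333],
 [4, 3.8333, 7.5833]]


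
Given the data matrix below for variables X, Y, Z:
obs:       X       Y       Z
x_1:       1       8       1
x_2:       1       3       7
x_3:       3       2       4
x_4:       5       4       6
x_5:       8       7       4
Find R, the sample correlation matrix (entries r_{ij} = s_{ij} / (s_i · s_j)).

Step 1 — column means:
  mean(X) = (1 + 1 + 3 + 5 + 8) / 5 = 18/5 = 3.6
  mean(Y) = (8 + 3 + 2 + 4 + 7) / 5 = 24/5 = 4.8
  mean(Z) = (1 + 7 + 4 + 6 + 4) / 5 = 22/5 = 4.4

Step 2 — sample variances and covariances s[i,j] = (1/(n-1)) · Σ_k (x_{k,i} - mean_i) · (x_{k,j} - mean_j), with n-1 = 4:
  s[X,X] = ((-2.6)·(-2.6) + (-2.6)·(-2.6) + (-0.6)·(-0.6) + (1.4)·(1.4) + (4.4)·(4.4)) / 4 = 35.2/4 = 8.8
  s[X,Y] = ((-2.6)·(3.2) + (-2.6)·(-1.8) + (-0.6)·(-2.8) + (1.4)·(-0.8) + (4.4)·(2.2)) / 4 = 6.6/4 = 1.65
  s[X,Z] = ((-2.6)·(-3.4) + (-2.6)·(2.6) + (-0.6)·(-0.4) + (1.4)·(1.6) + (4.4)·(-0.4)) / 4 = 2.8/4 = 0.7
  s[Y,Y] = ((3.2)·(3.2) + (-1.8)·(-1.8) + (-2.8)·(-2.8) + (-0.8)·(-0.8) + (2.2)·(2.2)) / 4 = 26.8/4 = 6.7
  s[Y,Z] = ((3.2)·(-3.4) + (-1.8)·(2.6) + (-2.8)·(-0.4) + (-0.8)·(1.6) + (2.2)·(-0.4)) / 4 = -16.6/4 = -4.15
  s[Z,Z] = ((-3.4)·(-3.4) + (2.6)·(2.6) + (-0.4)·(-0.4) + (1.6)·(1.6) + (-0.4)·(-0.4)) / 4 = 21.2/4 = 5.3
  Sample standard deviations s_i = √(s[i,i]):
  s(X) = √(8.8) = 2.9665
  s(Y) = √(6.7) = 2.5884
  s(Z) = √(5.3) = 2.3022

Step 3 — r_{ij} = s_{ij} / (s_i · s_j):
  r[X,X] = 1 (diagonal).
  r[X,Y] = 1.65 / (2.9665 · 2.5884) = 1.65 / 7.6785 = 0.2149
  r[X,Z] = 0.7 / (2.9665 · 2.3022) = 0.7 / 6.8293 = 0.1025
  r[Y,Y] = 1 (diagonal).
  r[Y,Z] = -4.15 / (2.5884 · 2.3022) = -4.15 / 5.959 = -0.6964
  r[Z,Z] = 1 (diagonal).

R is symmetric with unit diagonal. Assembling:

R = [[1, 0.2149, 0.1025],
 [0.2149, 1, -0.6964],
 [0.1025, -0.6964, 1]]


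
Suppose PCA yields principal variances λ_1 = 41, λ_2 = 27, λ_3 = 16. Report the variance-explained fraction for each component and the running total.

Step 1 — total variance = trace(Sigma) = Σ λ_i = 41 + 27 + 16 = 84.

Step 2 — fraction explained by component i = λ_i / Σ λ:
  PC1: 41/84 = 0.4881
  PC2: 27/84 = 0.3214
  PC3: 16/84 = 0.1905

Step 3 — cumulative fraction after k components = (λ_1 + ... + λ_k) / Σ λ:
  k = 1: 41/84 = 0.4881
  k = 2: (41 + 27)/84 = 68/84 = 0.8095
  k = 3: (41 + 27 + 16)/84 = 84/84 = 1

Summary (fraction, with percent):

explained: PC1 0.4881 (48.81%), PC2 0.3214 (32.14%), PC3 0.1905 (19.05%);  cumulative: 0.4881, 0.8095, 1


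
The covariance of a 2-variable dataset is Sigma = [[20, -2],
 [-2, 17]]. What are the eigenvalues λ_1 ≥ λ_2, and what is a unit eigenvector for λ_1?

Step 1 — characteristic polynomial of 2×2 Sigma:
  det(Sigma - λI) = λ² - trace · λ + det = 0.
  trace = 20 + 17 = 37, det = 20·17 - (-2)² = 336.
Step 2 — discriminant:
  Δ = trace² - 4·det = 1369 - 1344 = 25.
Step 3 — eigenvalues:
  λ = (trace ± √Δ)/2 = (37 ± 5)/2,
  λ_1 = 21,  λ_2 = 16.

Step 4 — unit eigenvector for λ_1: solve (Sigma - λ_1 I)v = 0. First row:
  (20 - 21)·v_x + (-2)·v_y = 0, i.e. (-1)·v_x + (-2)·v_y = 0,
  so v ∝ (b, λ_1 - a) = (-2, 1); multiply by -1 so the first entry is positive: u = (2, -1).
  ||u|| = √((2)² + (-1)²) = √(5) ≈ 2.2361,
  v_1 = u/||u|| ≈ (0.8944, -0.4472) (||v_1|| = 1).

λ_1 = 21,  λ_2 = 16;  v_1 ≈ (0.8944, -0.4472)


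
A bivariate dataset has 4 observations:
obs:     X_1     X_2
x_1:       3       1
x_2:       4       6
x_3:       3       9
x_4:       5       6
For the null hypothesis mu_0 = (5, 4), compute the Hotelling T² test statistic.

Step 1 — sample mean vector:
  mean(X_1) = (3 + 4 + 3 + 5) / 4 = 15/4 = 3.75
  mean(X_2) = (1 + 6 + 9 + 6) / 4 = 22/4 = 5.5
  x̄ = (3.75, 5.5),  deviation x̄ - mu_0 = (3.75, 5.5) - (5, 4) = (-1.25, 1.5).

Step 2 — sample covariance matrix, S[i,j] = (1/(n-1)) · Σ_k (x_{k,i} - mean_i) · (x_{k,j} - mean_j), divisor n-1 = 3:
  S[X_1,X_1] = ((-0.75)·(-0.75) + (0.25)·(0.25) + (-0.75)·(-0.75) + (1.25)·(1.25)) / 3 = 2.75/3 = 0.9167
  S[X_1,X_2] = ((-0.75)·(-4.5) + (0.25)·(0.5) + (-0.75)·(3.5) + (1.25)·(0.5)) / 3 = 1.5/3 = 0.5
  S[X_2,X_2] = ((-4.5)·(-4.5) + (0.5)·(0.5) + (3.5)·(3.5) + (0.5)·(0.5)) / 3 = 33/3 = 11
  S = [[0.9167, 0.5],
 [0.5, 11]].

Step 3 — invert S. det(S) = 0.9167·11 - (0.5)² = 9.8333.
  S^{-1} = (1/det) · [[d, -b], [-b, a]] = [[1.1186, -0.0508],
 [-0.0508, 0.0932]].

Step 4 — quadratic form (x̄ - mu_0)^T · S^{-1} · (x̄ - mu_0):
  S^{-1} · (x̄ - mu_0) = (-1.4746, 0.2034),
  (x̄ - mu_0)^T · [...] = (-1.25)·(-1.4746) + (1.5)·(0.2034) = 2.1483.

Step 5 — scale by n: T² = 4 · 2.1483 = 8.5932.

T² ≈ 8.5932


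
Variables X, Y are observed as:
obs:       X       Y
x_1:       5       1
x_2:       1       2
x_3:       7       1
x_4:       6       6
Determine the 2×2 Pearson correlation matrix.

Step 1 — column means:
  mean(X) = (5 + 1 + 7 + 6) / 4 = 19/4 = 4.75
  mean(Y) = (1 + 2 + 1 + 6) / 4 = 10/4 = 2.5

Step 2 — sample variances and covariances s[i,j] = (1/(n-1)) · Σ_k (x_{k,i} - mean_i) · (x_{k,j} - mean_j), with n-1 = 3:
  s[X,X] = ((0.25)·(0.25) + (-3.75)·(-3.75) + (2.25)·(2.25) + (1.25)·(1.25)) / 3 = 20.75/3 = 6.9167
  s[X,Y] = ((0.25)·(-1.5) + (-3.75)·(-0.5) + (2.25)·(-1.5) + (1.25)·(3.5)) / 3 = 2.5/3 = 0.8333
  s[Y,Y] = ((-1.5)·(-1.5) + (-0.5)·(-0.5) + (-1.5)·(-1.5) + (3.5)·(3.5)) / 3 = 17/3 = 5.6667
  Sample standard deviations s_i = √(s[i,i]):
  s(X) = √(6.9167) = 2.63
  s(Y) = √(5.6667) = 2.3805

Step 3 — r_{ij} = s_{ij} / (s_i · s_j):
  r[X,X] = 1 (diagonal).
  r[X,Y] = 0.8333 / (2.63 · 2.3805) = 0.8333 / 6.2605 = 0.1331
  r[Y,Y] = 1 (diagonal).

R is symmetric with unit diagonal. Assembling:

R = [[1, 0.1331],
 [0.1331, 1]]


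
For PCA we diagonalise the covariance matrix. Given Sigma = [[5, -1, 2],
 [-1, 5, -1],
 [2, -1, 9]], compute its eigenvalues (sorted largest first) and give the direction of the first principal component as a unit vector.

Step 1 — characteristic polynomial p(λ) = det(λI - Sigma) = λ³ - tr·λ² + c_1·λ - det, where tr = trace, c_1 = sum of the principal 2×2 minors, det = det(Sigma):
  tr = 5 + 5 + 9 = 19,
  c_1 = (5·5 - (-1)²) + (5·9 - (2)²) + (5·9 - (-1)²) = 24 + 41 + 44 = 109,
  det = 5·(5·9 - (-1)²) - (-1)·((-1)·9 - (-1)·(2)) + (2)·((-1)·(-1) - 5·(2)) = 5·(44) - (-1)·(-7) + (2)·(-9) = 195.
  So p(λ) = λ³ - 19λ² + 109λ - 195.
Step 2 — look for an integer root (rational root theorem: any rational root is an integer divisor of 195). Testing λ = 5:
  p(5) = 125 - 475 + 545 - 195 = 0  ✓
  Dividing out (λ - 5): p(λ) = (λ - 5)(λ² - 14λ + 39).
Step 3 — remaining eigenvalues from the quadratic λ² - 14λ + 39 = 0:
  Δ = 14² - 4·39 = 196 - 156 = 40,  λ = (14 ± √40)/2 = (14 ± 6.3246)/2 ≈ 10.1623 or 3.8377.
  Sorted: λ_1 = 10.1623,  λ_2 = 5,  λ_3 = 3.8377  (check: sum = 19 = tr ✓).

Step 4 — unit eigenvector for λ_1 ≈ 10.1623: v spans the null space of (Sigma - λ_1 I), whose rows are
  r_1 = (-5.1623, -1, 2),  r_2 = (-1, -5.1623, -1),  r_3 = (2, -1, -1.1623).
  v is orthogonal to every row, so take v ∝ r_1 × r_2 = ((-1)·(-1) - (2)·(-5.1623), (2)·(-1) - (-5.1623)·(-1), (-5.1623)·(-5.1623) - (-1)·(-1)) ≈ (11.3246, -7.1623, 25.6491).
  Let u = (11.3246, -7.1623, 25.6491).
  ||u|| = √((11.3246)² + (-7.1623)² + (25.6491)²) = √(837.4207) ≈ 28.9382,  v_1 = u/||u|| ≈ (0.3913, -0.2475, 0.8863) (||v_1|| = 1).

λ_1 = 10.1623,  λ_2 = 5,  λ_3 = 3.8377;  v_1 ≈ (0.3913, -0.2475, 0.8863)
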